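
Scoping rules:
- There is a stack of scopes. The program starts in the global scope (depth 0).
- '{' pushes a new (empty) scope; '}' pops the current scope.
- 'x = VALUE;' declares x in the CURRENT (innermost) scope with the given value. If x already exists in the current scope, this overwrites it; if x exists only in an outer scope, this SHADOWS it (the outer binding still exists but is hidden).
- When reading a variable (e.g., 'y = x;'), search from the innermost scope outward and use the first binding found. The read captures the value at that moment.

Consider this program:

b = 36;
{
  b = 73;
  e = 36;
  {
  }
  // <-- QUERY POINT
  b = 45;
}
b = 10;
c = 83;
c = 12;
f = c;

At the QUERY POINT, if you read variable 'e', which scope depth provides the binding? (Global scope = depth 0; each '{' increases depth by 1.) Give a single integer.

Step 1: declare b=36 at depth 0
Step 2: enter scope (depth=1)
Step 3: declare b=73 at depth 1
Step 4: declare e=36 at depth 1
Step 5: enter scope (depth=2)
Step 6: exit scope (depth=1)
Visible at query point: b=73 e=36

Answer: 1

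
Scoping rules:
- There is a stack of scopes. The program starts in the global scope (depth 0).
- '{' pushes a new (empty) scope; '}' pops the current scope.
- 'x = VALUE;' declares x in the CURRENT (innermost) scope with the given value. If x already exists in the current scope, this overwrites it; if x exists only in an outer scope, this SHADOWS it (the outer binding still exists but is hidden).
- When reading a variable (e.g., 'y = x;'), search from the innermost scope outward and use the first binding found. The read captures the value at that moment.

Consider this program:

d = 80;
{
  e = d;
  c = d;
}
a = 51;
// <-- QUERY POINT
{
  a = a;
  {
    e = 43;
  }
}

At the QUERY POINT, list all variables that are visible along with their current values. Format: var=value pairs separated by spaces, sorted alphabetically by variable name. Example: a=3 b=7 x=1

Step 1: declare d=80 at depth 0
Step 2: enter scope (depth=1)
Step 3: declare e=(read d)=80 at depth 1
Step 4: declare c=(read d)=80 at depth 1
Step 5: exit scope (depth=0)
Step 6: declare a=51 at depth 0
Visible at query point: a=51 d=80

Answer: a=51 d=80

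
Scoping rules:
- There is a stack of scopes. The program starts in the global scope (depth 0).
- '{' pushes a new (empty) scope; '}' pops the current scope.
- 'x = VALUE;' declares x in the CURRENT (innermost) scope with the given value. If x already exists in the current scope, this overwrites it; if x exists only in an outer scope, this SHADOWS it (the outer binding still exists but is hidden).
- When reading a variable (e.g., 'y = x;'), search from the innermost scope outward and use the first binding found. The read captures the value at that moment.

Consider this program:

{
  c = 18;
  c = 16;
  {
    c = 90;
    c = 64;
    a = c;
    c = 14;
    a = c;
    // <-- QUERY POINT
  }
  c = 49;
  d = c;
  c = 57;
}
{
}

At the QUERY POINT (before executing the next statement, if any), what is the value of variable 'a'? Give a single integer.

Answer: 14

Derivation:
Step 1: enter scope (depth=1)
Step 2: declare c=18 at depth 1
Step 3: declare c=16 at depth 1
Step 4: enter scope (depth=2)
Step 5: declare c=90 at depth 2
Step 6: declare c=64 at depth 2
Step 7: declare a=(read c)=64 at depth 2
Step 8: declare c=14 at depth 2
Step 9: declare a=(read c)=14 at depth 2
Visible at query point: a=14 c=14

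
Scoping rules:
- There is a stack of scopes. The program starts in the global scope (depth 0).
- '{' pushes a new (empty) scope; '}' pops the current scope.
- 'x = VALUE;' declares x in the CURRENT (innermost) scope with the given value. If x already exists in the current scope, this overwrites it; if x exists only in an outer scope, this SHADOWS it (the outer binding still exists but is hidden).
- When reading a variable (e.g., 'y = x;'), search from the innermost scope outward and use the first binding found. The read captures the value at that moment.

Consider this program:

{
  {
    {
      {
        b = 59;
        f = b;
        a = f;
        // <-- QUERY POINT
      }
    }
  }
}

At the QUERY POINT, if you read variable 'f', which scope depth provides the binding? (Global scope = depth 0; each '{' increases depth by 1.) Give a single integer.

Step 1: enter scope (depth=1)
Step 2: enter scope (depth=2)
Step 3: enter scope (depth=3)
Step 4: enter scope (depth=4)
Step 5: declare b=59 at depth 4
Step 6: declare f=(read b)=59 at depth 4
Step 7: declare a=(read f)=59 at depth 4
Visible at query point: a=59 b=59 f=59

Answer: 4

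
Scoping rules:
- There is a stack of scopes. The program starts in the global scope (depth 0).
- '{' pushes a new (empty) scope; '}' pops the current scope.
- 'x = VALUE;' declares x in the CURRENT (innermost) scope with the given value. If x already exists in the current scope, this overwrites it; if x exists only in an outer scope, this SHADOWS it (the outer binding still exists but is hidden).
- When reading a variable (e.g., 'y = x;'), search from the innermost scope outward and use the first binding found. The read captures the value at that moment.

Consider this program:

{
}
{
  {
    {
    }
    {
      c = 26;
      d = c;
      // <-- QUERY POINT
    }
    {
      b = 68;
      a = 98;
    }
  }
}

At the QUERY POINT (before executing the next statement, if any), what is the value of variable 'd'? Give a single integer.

Step 1: enter scope (depth=1)
Step 2: exit scope (depth=0)
Step 3: enter scope (depth=1)
Step 4: enter scope (depth=2)
Step 5: enter scope (depth=3)
Step 6: exit scope (depth=2)
Step 7: enter scope (depth=3)
Step 8: declare c=26 at depth 3
Step 9: declare d=(read c)=26 at depth 3
Visible at query point: c=26 d=26

Answer: 26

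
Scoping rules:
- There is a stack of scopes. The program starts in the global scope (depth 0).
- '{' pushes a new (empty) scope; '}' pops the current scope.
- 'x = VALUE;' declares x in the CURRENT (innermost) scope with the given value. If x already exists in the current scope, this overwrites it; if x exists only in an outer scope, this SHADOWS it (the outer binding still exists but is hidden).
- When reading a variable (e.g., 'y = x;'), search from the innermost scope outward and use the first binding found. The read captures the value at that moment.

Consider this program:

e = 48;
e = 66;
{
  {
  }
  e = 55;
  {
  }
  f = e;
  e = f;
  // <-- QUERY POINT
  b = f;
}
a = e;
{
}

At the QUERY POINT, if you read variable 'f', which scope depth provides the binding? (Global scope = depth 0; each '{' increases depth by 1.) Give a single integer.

Step 1: declare e=48 at depth 0
Step 2: declare e=66 at depth 0
Step 3: enter scope (depth=1)
Step 4: enter scope (depth=2)
Step 5: exit scope (depth=1)
Step 6: declare e=55 at depth 1
Step 7: enter scope (depth=2)
Step 8: exit scope (depth=1)
Step 9: declare f=(read e)=55 at depth 1
Step 10: declare e=(read f)=55 at depth 1
Visible at query point: e=55 f=55

Answer: 1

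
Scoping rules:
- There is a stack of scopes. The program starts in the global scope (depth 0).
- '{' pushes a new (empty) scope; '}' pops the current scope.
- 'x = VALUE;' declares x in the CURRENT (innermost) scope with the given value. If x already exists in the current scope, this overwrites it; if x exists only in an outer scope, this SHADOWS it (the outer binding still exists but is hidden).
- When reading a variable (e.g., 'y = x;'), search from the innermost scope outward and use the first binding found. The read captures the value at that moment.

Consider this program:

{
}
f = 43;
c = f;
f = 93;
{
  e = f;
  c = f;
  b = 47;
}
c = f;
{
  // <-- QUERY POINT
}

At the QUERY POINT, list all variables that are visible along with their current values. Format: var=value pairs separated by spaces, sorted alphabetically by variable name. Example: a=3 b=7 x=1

Step 1: enter scope (depth=1)
Step 2: exit scope (depth=0)
Step 3: declare f=43 at depth 0
Step 4: declare c=(read f)=43 at depth 0
Step 5: declare f=93 at depth 0
Step 6: enter scope (depth=1)
Step 7: declare e=(read f)=93 at depth 1
Step 8: declare c=(read f)=93 at depth 1
Step 9: declare b=47 at depth 1
Step 10: exit scope (depth=0)
Step 11: declare c=(read f)=93 at depth 0
Step 12: enter scope (depth=1)
Visible at query point: c=93 f=93

Answer: c=93 f=93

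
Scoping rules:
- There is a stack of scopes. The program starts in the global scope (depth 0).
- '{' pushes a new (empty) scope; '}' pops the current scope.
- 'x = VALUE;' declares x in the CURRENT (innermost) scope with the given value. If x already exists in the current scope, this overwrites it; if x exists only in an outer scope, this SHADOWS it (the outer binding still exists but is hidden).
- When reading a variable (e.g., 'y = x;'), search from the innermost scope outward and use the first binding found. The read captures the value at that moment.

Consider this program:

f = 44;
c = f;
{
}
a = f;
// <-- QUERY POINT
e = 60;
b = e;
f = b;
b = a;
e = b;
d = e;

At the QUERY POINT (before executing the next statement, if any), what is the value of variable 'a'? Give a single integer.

Step 1: declare f=44 at depth 0
Step 2: declare c=(read f)=44 at depth 0
Step 3: enter scope (depth=1)
Step 4: exit scope (depth=0)
Step 5: declare a=(read f)=44 at depth 0
Visible at query point: a=44 c=44 f=44

Answer: 44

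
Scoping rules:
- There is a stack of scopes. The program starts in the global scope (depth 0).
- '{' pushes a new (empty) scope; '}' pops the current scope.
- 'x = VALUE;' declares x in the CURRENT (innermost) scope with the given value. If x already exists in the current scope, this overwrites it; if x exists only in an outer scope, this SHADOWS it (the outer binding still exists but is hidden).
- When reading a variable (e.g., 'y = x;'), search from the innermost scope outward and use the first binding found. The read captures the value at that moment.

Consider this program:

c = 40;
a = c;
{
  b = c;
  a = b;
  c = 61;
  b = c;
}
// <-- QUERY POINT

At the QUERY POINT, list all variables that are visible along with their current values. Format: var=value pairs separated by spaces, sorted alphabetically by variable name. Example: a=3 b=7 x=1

Answer: a=40 c=40

Derivation:
Step 1: declare c=40 at depth 0
Step 2: declare a=(read c)=40 at depth 0
Step 3: enter scope (depth=1)
Step 4: declare b=(read c)=40 at depth 1
Step 5: declare a=(read b)=40 at depth 1
Step 6: declare c=61 at depth 1
Step 7: declare b=(read c)=61 at depth 1
Step 8: exit scope (depth=0)
Visible at query point: a=40 c=40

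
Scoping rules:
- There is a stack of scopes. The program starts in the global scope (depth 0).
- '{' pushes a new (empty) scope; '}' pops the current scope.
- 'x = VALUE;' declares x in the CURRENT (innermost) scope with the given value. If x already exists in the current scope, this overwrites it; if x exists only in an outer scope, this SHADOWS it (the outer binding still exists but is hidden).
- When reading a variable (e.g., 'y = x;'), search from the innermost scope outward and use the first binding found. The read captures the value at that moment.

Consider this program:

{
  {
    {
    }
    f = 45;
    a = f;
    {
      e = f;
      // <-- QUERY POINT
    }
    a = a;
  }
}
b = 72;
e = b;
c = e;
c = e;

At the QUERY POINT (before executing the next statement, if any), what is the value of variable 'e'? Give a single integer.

Step 1: enter scope (depth=1)
Step 2: enter scope (depth=2)
Step 3: enter scope (depth=3)
Step 4: exit scope (depth=2)
Step 5: declare f=45 at depth 2
Step 6: declare a=(read f)=45 at depth 2
Step 7: enter scope (depth=3)
Step 8: declare e=(read f)=45 at depth 3
Visible at query point: a=45 e=45 f=45

Answer: 45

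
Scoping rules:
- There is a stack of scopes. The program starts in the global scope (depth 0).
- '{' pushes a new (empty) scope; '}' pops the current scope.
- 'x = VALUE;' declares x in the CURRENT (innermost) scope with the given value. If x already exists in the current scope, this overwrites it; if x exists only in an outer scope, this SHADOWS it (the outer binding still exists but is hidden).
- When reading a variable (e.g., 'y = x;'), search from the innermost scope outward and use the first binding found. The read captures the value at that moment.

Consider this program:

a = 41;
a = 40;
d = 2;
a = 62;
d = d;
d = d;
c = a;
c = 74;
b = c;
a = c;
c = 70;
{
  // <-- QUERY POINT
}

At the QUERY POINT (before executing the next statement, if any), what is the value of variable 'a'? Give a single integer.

Answer: 74

Derivation:
Step 1: declare a=41 at depth 0
Step 2: declare a=40 at depth 0
Step 3: declare d=2 at depth 0
Step 4: declare a=62 at depth 0
Step 5: declare d=(read d)=2 at depth 0
Step 6: declare d=(read d)=2 at depth 0
Step 7: declare c=(read a)=62 at depth 0
Step 8: declare c=74 at depth 0
Step 9: declare b=(read c)=74 at depth 0
Step 10: declare a=(read c)=74 at depth 0
Step 11: declare c=70 at depth 0
Step 12: enter scope (depth=1)
Visible at query point: a=74 b=74 c=70 d=2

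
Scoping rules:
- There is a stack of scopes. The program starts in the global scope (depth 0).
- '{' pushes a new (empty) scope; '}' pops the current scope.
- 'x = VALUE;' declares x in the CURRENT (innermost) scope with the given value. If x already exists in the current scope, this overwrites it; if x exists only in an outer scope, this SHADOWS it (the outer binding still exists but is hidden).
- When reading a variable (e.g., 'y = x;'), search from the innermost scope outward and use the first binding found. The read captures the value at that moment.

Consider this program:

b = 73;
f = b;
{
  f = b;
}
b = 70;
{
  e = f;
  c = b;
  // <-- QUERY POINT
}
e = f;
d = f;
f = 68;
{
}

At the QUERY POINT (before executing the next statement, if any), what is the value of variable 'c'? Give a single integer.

Answer: 70

Derivation:
Step 1: declare b=73 at depth 0
Step 2: declare f=(read b)=73 at depth 0
Step 3: enter scope (depth=1)
Step 4: declare f=(read b)=73 at depth 1
Step 5: exit scope (depth=0)
Step 6: declare b=70 at depth 0
Step 7: enter scope (depth=1)
Step 8: declare e=(read f)=73 at depth 1
Step 9: declare c=(read b)=70 at depth 1
Visible at query point: b=70 c=70 e=73 f=73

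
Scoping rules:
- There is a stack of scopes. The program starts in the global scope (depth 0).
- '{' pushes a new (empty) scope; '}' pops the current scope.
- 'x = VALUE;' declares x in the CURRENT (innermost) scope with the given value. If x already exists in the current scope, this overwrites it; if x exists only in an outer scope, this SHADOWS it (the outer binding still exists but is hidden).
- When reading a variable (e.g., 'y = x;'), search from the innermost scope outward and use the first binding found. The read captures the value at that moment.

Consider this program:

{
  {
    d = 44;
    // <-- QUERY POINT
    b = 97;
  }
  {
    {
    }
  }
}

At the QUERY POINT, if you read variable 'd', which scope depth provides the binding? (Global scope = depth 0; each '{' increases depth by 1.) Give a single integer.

Answer: 2

Derivation:
Step 1: enter scope (depth=1)
Step 2: enter scope (depth=2)
Step 3: declare d=44 at depth 2
Visible at query point: d=44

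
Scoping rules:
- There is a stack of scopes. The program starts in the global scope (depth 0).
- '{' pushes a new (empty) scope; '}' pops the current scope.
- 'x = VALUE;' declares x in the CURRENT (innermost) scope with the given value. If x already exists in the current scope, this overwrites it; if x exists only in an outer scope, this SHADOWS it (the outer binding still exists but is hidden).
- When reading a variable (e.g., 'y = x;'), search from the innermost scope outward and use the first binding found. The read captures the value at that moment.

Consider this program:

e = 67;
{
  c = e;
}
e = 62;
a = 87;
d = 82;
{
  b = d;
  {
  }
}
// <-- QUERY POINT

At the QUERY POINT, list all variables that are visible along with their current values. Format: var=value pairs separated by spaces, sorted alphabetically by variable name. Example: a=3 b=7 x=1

Answer: a=87 d=82 e=62

Derivation:
Step 1: declare e=67 at depth 0
Step 2: enter scope (depth=1)
Step 3: declare c=(read e)=67 at depth 1
Step 4: exit scope (depth=0)
Step 5: declare e=62 at depth 0
Step 6: declare a=87 at depth 0
Step 7: declare d=82 at depth 0
Step 8: enter scope (depth=1)
Step 9: declare b=(read d)=82 at depth 1
Step 10: enter scope (depth=2)
Step 11: exit scope (depth=1)
Step 12: exit scope (depth=0)
Visible at query point: a=87 d=82 e=62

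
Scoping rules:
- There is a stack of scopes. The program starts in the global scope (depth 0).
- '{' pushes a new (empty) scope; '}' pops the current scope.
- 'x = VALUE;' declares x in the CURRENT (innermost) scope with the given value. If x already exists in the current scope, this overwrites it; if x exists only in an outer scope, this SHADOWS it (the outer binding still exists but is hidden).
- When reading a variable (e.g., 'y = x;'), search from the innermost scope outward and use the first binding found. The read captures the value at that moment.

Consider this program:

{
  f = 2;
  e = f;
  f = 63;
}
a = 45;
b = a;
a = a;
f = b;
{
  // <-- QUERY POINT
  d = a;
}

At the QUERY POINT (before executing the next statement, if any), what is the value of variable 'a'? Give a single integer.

Answer: 45

Derivation:
Step 1: enter scope (depth=1)
Step 2: declare f=2 at depth 1
Step 3: declare e=(read f)=2 at depth 1
Step 4: declare f=63 at depth 1
Step 5: exit scope (depth=0)
Step 6: declare a=45 at depth 0
Step 7: declare b=(read a)=45 at depth 0
Step 8: declare a=(read a)=45 at depth 0
Step 9: declare f=(read b)=45 at depth 0
Step 10: enter scope (depth=1)
Visible at query point: a=45 b=45 f=45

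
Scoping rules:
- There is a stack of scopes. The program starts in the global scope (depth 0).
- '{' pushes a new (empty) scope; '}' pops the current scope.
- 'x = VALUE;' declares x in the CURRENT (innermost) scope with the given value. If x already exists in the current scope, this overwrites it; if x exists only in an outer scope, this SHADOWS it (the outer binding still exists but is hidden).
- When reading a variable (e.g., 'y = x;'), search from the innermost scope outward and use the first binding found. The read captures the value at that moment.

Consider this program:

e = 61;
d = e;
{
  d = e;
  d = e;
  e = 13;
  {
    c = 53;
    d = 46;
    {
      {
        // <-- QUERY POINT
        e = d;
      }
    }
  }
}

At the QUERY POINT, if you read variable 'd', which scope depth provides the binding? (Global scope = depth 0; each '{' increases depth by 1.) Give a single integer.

Answer: 2

Derivation:
Step 1: declare e=61 at depth 0
Step 2: declare d=(read e)=61 at depth 0
Step 3: enter scope (depth=1)
Step 4: declare d=(read e)=61 at depth 1
Step 5: declare d=(read e)=61 at depth 1
Step 6: declare e=13 at depth 1
Step 7: enter scope (depth=2)
Step 8: declare c=53 at depth 2
Step 9: declare d=46 at depth 2
Step 10: enter scope (depth=3)
Step 11: enter scope (depth=4)
Visible at query point: c=53 d=46 e=13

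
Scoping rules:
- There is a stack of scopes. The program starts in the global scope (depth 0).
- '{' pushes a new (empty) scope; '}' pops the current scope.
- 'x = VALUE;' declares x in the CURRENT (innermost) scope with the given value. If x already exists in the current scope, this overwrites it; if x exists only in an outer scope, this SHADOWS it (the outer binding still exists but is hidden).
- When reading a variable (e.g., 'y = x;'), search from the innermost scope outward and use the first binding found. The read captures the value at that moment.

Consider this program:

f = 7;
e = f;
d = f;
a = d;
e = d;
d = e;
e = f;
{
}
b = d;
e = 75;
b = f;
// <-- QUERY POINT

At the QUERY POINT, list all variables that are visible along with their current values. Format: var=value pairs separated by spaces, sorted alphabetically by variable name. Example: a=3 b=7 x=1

Step 1: declare f=7 at depth 0
Step 2: declare e=(read f)=7 at depth 0
Step 3: declare d=(read f)=7 at depth 0
Step 4: declare a=(read d)=7 at depth 0
Step 5: declare e=(read d)=7 at depth 0
Step 6: declare d=(read e)=7 at depth 0
Step 7: declare e=(read f)=7 at depth 0
Step 8: enter scope (depth=1)
Step 9: exit scope (depth=0)
Step 10: declare b=(read d)=7 at depth 0
Step 11: declare e=75 at depth 0
Step 12: declare b=(read f)=7 at depth 0
Visible at query point: a=7 b=7 d=7 e=75 f=7

Answer: a=7 b=7 d=7 e=75 f=7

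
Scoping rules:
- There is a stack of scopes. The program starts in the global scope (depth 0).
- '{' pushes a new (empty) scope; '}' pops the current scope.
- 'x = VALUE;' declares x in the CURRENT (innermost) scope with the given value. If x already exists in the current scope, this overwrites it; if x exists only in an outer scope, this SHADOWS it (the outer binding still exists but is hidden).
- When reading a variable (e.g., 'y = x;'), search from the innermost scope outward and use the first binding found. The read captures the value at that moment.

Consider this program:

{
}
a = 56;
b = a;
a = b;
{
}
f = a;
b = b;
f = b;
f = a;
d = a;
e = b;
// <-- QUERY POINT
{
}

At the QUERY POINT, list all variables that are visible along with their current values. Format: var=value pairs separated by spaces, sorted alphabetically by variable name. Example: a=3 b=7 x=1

Step 1: enter scope (depth=1)
Step 2: exit scope (depth=0)
Step 3: declare a=56 at depth 0
Step 4: declare b=(read a)=56 at depth 0
Step 5: declare a=(read b)=56 at depth 0
Step 6: enter scope (depth=1)
Step 7: exit scope (depth=0)
Step 8: declare f=(read a)=56 at depth 0
Step 9: declare b=(read b)=56 at depth 0
Step 10: declare f=(read b)=56 at depth 0
Step 11: declare f=(read a)=56 at depth 0
Step 12: declare d=(read a)=56 at depth 0
Step 13: declare e=(read b)=56 at depth 0
Visible at query point: a=56 b=56 d=56 e=56 f=56

Answer: a=56 b=56 d=56 e=56 f=56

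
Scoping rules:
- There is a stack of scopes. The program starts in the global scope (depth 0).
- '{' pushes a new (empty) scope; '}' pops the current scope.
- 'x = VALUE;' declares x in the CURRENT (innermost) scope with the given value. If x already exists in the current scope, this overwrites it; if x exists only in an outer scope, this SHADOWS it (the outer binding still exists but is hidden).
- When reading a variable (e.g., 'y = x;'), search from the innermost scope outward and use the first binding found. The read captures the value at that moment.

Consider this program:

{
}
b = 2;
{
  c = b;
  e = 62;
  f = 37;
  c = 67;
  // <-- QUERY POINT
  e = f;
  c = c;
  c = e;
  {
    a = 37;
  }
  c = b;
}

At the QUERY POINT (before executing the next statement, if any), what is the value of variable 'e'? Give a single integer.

Step 1: enter scope (depth=1)
Step 2: exit scope (depth=0)
Step 3: declare b=2 at depth 0
Step 4: enter scope (depth=1)
Step 5: declare c=(read b)=2 at depth 1
Step 6: declare e=62 at depth 1
Step 7: declare f=37 at depth 1
Step 8: declare c=67 at depth 1
Visible at query point: b=2 c=67 e=62 f=37

Answer: 62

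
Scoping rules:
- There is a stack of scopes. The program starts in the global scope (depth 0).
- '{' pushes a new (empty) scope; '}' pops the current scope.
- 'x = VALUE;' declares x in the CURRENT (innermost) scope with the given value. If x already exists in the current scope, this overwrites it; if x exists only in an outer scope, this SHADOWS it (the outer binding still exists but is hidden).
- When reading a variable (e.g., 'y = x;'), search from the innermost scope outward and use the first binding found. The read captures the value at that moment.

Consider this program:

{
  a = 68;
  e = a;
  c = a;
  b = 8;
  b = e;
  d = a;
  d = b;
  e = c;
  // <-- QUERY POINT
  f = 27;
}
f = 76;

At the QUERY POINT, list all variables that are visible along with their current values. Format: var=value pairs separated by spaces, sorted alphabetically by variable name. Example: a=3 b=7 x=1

Answer: a=68 b=68 c=68 d=68 e=68

Derivation:
Step 1: enter scope (depth=1)
Step 2: declare a=68 at depth 1
Step 3: declare e=(read a)=68 at depth 1
Step 4: declare c=(read a)=68 at depth 1
Step 5: declare b=8 at depth 1
Step 6: declare b=(read e)=68 at depth 1
Step 7: declare d=(read a)=68 at depth 1
Step 8: declare d=(read b)=68 at depth 1
Step 9: declare e=(read c)=68 at depth 1
Visible at query point: a=68 b=68 c=68 d=68 e=68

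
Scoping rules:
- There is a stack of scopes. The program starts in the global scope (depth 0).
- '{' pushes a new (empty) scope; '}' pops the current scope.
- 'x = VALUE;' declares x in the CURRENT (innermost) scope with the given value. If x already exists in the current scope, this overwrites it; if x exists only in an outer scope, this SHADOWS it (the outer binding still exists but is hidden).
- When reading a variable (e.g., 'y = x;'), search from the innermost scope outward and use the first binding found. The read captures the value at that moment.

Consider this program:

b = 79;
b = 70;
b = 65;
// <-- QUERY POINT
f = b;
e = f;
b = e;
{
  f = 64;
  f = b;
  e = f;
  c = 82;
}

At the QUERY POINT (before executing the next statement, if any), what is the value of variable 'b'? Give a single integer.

Answer: 65

Derivation:
Step 1: declare b=79 at depth 0
Step 2: declare b=70 at depth 0
Step 3: declare b=65 at depth 0
Visible at query point: b=65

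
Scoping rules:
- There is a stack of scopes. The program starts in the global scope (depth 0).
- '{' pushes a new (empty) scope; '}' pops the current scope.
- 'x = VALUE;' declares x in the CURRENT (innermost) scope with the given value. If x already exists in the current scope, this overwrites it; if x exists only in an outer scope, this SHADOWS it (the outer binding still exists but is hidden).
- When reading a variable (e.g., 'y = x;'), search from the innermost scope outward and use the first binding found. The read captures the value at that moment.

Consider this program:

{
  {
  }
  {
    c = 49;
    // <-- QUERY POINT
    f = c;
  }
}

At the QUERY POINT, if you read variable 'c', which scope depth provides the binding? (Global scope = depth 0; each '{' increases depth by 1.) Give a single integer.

Step 1: enter scope (depth=1)
Step 2: enter scope (depth=2)
Step 3: exit scope (depth=1)
Step 4: enter scope (depth=2)
Step 5: declare c=49 at depth 2
Visible at query point: c=49

Answer: 2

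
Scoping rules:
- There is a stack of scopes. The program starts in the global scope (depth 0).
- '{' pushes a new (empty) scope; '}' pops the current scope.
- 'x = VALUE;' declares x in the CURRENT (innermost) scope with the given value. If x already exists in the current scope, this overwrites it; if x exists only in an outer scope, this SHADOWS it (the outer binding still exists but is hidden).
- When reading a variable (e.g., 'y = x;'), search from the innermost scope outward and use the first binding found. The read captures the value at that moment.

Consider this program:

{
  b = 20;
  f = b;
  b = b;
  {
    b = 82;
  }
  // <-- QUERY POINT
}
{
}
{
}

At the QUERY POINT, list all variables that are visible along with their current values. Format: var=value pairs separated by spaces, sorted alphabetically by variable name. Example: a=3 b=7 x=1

Step 1: enter scope (depth=1)
Step 2: declare b=20 at depth 1
Step 3: declare f=(read b)=20 at depth 1
Step 4: declare b=(read b)=20 at depth 1
Step 5: enter scope (depth=2)
Step 6: declare b=82 at depth 2
Step 7: exit scope (depth=1)
Visible at query point: b=20 f=20

Answer: b=20 f=20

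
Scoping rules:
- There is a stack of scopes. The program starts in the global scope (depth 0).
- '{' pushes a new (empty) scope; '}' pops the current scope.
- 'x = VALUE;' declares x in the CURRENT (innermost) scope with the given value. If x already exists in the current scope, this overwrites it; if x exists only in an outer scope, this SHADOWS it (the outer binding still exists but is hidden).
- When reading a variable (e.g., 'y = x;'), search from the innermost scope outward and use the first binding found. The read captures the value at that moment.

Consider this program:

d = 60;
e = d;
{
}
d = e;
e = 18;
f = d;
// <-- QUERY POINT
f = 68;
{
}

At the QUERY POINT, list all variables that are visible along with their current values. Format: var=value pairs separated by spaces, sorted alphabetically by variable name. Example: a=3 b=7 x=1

Step 1: declare d=60 at depth 0
Step 2: declare e=(read d)=60 at depth 0
Step 3: enter scope (depth=1)
Step 4: exit scope (depth=0)
Step 5: declare d=(read e)=60 at depth 0
Step 6: declare e=18 at depth 0
Step 7: declare f=(read d)=60 at depth 0
Visible at query point: d=60 e=18 f=60

Answer: d=60 e=18 f=60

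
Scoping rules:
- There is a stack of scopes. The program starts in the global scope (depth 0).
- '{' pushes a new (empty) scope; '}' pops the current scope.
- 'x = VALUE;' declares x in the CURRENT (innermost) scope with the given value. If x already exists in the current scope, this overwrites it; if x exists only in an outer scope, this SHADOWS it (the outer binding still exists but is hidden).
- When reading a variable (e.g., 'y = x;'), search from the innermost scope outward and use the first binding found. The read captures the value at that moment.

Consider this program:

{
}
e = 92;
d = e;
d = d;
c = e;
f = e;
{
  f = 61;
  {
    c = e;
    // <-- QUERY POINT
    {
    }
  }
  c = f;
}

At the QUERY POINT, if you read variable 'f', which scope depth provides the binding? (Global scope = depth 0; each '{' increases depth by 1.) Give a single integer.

Step 1: enter scope (depth=1)
Step 2: exit scope (depth=0)
Step 3: declare e=92 at depth 0
Step 4: declare d=(read e)=92 at depth 0
Step 5: declare d=(read d)=92 at depth 0
Step 6: declare c=(read e)=92 at depth 0
Step 7: declare f=(read e)=92 at depth 0
Step 8: enter scope (depth=1)
Step 9: declare f=61 at depth 1
Step 10: enter scope (depth=2)
Step 11: declare c=(read e)=92 at depth 2
Visible at query point: c=92 d=92 e=92 f=61

Answer: 1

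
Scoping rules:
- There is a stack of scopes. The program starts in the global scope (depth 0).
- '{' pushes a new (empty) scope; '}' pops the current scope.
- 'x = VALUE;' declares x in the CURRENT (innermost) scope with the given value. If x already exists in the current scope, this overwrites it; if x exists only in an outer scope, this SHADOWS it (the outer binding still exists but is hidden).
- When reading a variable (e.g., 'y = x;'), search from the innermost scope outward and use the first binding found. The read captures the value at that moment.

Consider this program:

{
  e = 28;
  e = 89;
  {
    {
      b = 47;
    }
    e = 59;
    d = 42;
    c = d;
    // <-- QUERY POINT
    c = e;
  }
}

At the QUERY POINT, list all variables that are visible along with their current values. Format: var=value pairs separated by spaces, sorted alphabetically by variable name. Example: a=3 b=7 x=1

Answer: c=42 d=42 e=59

Derivation:
Step 1: enter scope (depth=1)
Step 2: declare e=28 at depth 1
Step 3: declare e=89 at depth 1
Step 4: enter scope (depth=2)
Step 5: enter scope (depth=3)
Step 6: declare b=47 at depth 3
Step 7: exit scope (depth=2)
Step 8: declare e=59 at depth 2
Step 9: declare d=42 at depth 2
Step 10: declare c=(read d)=42 at depth 2
Visible at query point: c=42 d=42 e=59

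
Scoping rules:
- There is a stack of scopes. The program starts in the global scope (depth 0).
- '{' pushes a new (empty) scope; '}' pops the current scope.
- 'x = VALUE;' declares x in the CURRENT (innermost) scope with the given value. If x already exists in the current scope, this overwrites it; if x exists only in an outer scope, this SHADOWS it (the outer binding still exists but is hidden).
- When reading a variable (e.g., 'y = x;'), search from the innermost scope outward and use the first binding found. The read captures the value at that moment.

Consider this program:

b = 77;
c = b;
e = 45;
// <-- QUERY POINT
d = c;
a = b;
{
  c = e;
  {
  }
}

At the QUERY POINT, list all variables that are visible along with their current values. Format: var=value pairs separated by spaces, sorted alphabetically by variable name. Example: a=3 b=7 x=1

Answer: b=77 c=77 e=45

Derivation:
Step 1: declare b=77 at depth 0
Step 2: declare c=(read b)=77 at depth 0
Step 3: declare e=45 at depth 0
Visible at query point: b=77 c=77 e=45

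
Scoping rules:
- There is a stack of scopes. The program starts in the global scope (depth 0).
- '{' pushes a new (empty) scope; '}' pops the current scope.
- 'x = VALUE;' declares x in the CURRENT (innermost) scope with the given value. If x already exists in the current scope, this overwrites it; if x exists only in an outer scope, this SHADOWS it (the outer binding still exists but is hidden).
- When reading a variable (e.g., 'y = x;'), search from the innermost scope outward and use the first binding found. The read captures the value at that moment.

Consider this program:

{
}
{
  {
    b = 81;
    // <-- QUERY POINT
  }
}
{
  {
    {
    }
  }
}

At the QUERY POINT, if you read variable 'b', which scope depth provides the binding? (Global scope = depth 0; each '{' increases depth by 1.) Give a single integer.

Step 1: enter scope (depth=1)
Step 2: exit scope (depth=0)
Step 3: enter scope (depth=1)
Step 4: enter scope (depth=2)
Step 5: declare b=81 at depth 2
Visible at query point: b=81

Answer: 2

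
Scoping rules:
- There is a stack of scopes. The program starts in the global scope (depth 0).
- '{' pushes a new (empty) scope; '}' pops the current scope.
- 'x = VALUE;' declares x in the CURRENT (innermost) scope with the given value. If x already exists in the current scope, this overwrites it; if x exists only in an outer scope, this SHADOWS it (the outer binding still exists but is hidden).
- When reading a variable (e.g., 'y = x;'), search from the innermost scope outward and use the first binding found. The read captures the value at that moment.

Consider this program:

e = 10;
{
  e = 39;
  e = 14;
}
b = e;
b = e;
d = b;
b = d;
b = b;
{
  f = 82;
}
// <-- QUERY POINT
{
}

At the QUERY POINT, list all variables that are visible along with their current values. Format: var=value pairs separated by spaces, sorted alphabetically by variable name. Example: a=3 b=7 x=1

Step 1: declare e=10 at depth 0
Step 2: enter scope (depth=1)
Step 3: declare e=39 at depth 1
Step 4: declare e=14 at depth 1
Step 5: exit scope (depth=0)
Step 6: declare b=(read e)=10 at depth 0
Step 7: declare b=(read e)=10 at depth 0
Step 8: declare d=(read b)=10 at depth 0
Step 9: declare b=(read d)=10 at depth 0
Step 10: declare b=(read b)=10 at depth 0
Step 11: enter scope (depth=1)
Step 12: declare f=82 at depth 1
Step 13: exit scope (depth=0)
Visible at query point: b=10 d=10 e=10

Answer: b=10 d=10 e=10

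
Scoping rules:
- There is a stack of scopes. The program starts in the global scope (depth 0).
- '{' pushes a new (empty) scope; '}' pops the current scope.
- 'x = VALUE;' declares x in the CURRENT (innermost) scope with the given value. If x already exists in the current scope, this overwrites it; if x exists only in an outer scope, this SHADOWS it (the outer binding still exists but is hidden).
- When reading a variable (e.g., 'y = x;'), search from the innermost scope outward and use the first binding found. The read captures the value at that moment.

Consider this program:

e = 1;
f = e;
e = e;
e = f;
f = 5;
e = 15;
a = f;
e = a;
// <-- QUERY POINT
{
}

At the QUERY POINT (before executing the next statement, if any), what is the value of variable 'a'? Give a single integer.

Answer: 5

Derivation:
Step 1: declare e=1 at depth 0
Step 2: declare f=(read e)=1 at depth 0
Step 3: declare e=(read e)=1 at depth 0
Step 4: declare e=(read f)=1 at depth 0
Step 5: declare f=5 at depth 0
Step 6: declare e=15 at depth 0
Step 7: declare a=(read f)=5 at depth 0
Step 8: declare e=(read a)=5 at depth 0
Visible at query point: a=5 e=5 f=5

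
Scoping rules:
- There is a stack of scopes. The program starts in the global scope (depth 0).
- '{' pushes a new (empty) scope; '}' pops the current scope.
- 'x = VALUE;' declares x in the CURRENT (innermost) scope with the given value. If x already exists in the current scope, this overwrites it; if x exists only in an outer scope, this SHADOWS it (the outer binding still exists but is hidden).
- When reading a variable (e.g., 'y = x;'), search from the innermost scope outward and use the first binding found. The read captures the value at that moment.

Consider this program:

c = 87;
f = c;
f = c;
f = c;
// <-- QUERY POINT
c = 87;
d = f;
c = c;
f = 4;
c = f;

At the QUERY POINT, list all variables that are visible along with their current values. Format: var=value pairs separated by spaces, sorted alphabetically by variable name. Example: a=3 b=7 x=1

Step 1: declare c=87 at depth 0
Step 2: declare f=(read c)=87 at depth 0
Step 3: declare f=(read c)=87 at depth 0
Step 4: declare f=(read c)=87 at depth 0
Visible at query point: c=87 f=87

Answer: c=87 f=87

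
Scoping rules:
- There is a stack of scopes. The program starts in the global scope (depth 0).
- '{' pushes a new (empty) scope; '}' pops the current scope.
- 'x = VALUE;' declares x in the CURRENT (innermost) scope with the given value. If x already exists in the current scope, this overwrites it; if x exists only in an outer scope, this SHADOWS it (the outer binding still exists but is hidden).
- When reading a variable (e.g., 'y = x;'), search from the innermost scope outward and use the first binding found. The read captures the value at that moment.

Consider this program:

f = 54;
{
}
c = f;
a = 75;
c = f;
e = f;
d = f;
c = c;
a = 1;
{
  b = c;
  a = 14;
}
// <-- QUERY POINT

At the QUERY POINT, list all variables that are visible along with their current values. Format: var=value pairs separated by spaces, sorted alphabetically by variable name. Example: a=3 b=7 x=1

Answer: a=1 c=54 d=54 e=54 f=54

Derivation:
Step 1: declare f=54 at depth 0
Step 2: enter scope (depth=1)
Step 3: exit scope (depth=0)
Step 4: declare c=(read f)=54 at depth 0
Step 5: declare a=75 at depth 0
Step 6: declare c=(read f)=54 at depth 0
Step 7: declare e=(read f)=54 at depth 0
Step 8: declare d=(read f)=54 at depth 0
Step 9: declare c=(read c)=54 at depth 0
Step 10: declare a=1 at depth 0
Step 11: enter scope (depth=1)
Step 12: declare b=(read c)=54 at depth 1
Step 13: declare a=14 at depth 1
Step 14: exit scope (depth=0)
Visible at query point: a=1 c=54 d=54 e=54 f=54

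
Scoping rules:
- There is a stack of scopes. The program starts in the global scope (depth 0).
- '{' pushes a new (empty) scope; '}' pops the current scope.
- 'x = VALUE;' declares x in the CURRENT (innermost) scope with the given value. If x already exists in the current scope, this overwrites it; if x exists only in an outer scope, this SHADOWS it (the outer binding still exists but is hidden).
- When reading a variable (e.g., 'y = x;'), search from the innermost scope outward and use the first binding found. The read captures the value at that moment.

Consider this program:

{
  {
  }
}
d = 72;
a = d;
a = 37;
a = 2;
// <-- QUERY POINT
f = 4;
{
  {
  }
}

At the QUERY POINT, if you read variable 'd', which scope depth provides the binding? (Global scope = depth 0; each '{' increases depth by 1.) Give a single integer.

Step 1: enter scope (depth=1)
Step 2: enter scope (depth=2)
Step 3: exit scope (depth=1)
Step 4: exit scope (depth=0)
Step 5: declare d=72 at depth 0
Step 6: declare a=(read d)=72 at depth 0
Step 7: declare a=37 at depth 0
Step 8: declare a=2 at depth 0
Visible at query point: a=2 d=72

Answer: 0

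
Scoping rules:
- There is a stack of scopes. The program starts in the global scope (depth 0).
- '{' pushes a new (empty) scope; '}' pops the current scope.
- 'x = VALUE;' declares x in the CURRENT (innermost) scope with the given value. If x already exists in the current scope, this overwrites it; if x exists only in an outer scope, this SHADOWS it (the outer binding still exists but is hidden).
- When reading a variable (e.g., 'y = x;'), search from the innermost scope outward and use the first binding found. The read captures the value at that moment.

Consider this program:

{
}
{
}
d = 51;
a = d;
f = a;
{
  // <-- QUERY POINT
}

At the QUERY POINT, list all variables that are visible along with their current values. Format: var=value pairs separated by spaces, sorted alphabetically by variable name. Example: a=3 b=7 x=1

Answer: a=51 d=51 f=51

Derivation:
Step 1: enter scope (depth=1)
Step 2: exit scope (depth=0)
Step 3: enter scope (depth=1)
Step 4: exit scope (depth=0)
Step 5: declare d=51 at depth 0
Step 6: declare a=(read d)=51 at depth 0
Step 7: declare f=(read a)=51 at depth 0
Step 8: enter scope (depth=1)
Visible at query point: a=51 d=51 f=51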